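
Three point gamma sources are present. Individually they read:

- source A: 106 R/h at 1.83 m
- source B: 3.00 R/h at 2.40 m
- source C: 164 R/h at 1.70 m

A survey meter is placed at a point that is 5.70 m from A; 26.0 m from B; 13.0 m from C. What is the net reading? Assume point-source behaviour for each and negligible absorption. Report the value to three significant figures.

13.8 R/h

By superposition, sum each source's inverse-square contribution:
A: 106 × (1.83/5.70)² = 10.93 R/h
B: 3.00 × (2.40/26.0)² = 0.02556 R/h
C: 164 × (1.70/13.0)² = 2.804 R/h
Total = 10.93 + 0.02556 + 2.804 = 13.76 R/h.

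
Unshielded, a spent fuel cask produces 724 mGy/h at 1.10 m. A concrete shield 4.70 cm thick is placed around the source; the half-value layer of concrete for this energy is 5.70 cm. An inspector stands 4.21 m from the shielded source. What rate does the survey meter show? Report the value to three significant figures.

Distance alone: 724 × (1.10/4.21)² = 724 × 0.06827 = 49.43 mGy/h.
Shield: 4.70/5.70 = 0.8246 half-value layers → attenuation 2^(−0.8246) = 0.5646.
Combined: 49.43 × 0.5646 = 27.91 mGy/h.

27.9 mGy/h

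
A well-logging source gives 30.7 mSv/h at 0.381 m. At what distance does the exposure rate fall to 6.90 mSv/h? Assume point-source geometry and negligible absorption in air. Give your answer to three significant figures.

By the inverse-square law, d₂ = d₁·√(I₁/I₂).
I₁/I₂ = 30.7/6.90 = 4.449, so d₂ = 0.381 × √4.449 = 0.8036 m.

0.804 m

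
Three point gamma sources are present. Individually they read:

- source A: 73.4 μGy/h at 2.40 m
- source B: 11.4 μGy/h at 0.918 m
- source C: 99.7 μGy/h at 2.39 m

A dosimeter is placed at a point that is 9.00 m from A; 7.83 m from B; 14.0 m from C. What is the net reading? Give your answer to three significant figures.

8.28 μGy/h

By superposition, sum each source's inverse-square contribution:
A: 73.4 × (2.40/9.00)² = 5.220 μGy/h
B: 11.4 × (0.918/7.83)² = 0.1567 μGy/h
C: 99.7 × (2.39/14.0)² = 2.906 μGy/h
Total = 5.220 + 0.1567 + 2.906 = 8.283 μGy/h.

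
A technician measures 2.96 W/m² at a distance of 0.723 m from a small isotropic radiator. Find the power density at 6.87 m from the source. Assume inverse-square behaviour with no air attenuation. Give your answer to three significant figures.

Intensity scales as (d₁/d₂)², so the rate at 6.87 m is
2.96 × (0.723/6.87)² = 2.96 × 0.01108 = 0.03280 W/m².

0.0328 W/m²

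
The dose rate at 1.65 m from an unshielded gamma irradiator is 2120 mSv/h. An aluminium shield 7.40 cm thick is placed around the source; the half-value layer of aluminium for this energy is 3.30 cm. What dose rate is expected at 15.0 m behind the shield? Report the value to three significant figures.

5.42 mSv/h

Distance alone: 2120 × (1.65/15.0)² = 2120 × 0.01210 = 25.65 mSv/h.
Shield: 7.40/3.30 = 2.242 half-value layers → attenuation 2^(−2.242) = 0.2114.
Combined: 25.65 × 0.2114 = 5.422 mSv/h.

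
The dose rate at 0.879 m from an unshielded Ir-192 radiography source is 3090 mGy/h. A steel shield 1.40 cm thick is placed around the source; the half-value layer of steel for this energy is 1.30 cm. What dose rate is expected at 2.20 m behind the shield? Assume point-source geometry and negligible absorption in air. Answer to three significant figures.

Distance alone: (0.879/2.20)² = 0.1596, so 3090 × 0.1596 = 493.2 mGy/h.
Shield: 1.40/1.30 = 1.077 half-value layers → attenuation 2^(−1.077) = 0.4740.
Combined: 493.2 × 0.4740 = 233.8 mGy/h.

234 mGy/h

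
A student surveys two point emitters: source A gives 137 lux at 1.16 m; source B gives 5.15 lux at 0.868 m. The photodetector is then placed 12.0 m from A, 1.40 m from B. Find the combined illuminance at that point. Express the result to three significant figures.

Each source contributes Iᵢ·(dᵢ/rᵢ)²; contributions add.
A: 137 × (1.16/12.0)² = 1.280 lux
B: 5.15 × (0.868/1.40)² = 1.980 lux
Total = 1.280 + 1.980 = 3.260 lux.

3.26 lux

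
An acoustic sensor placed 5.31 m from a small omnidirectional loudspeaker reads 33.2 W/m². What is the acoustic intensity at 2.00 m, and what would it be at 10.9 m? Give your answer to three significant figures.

234 W/m²; 7.88 W/m²

Intensity scales as (d₁/d₂)², so
At 2.00 m: (5.31/2.00)² = 7.049, so 33.2 × 7.049 = 234.0 W/m²
At 10.9 m: (2.00/10.9)² = 0.03367, so 234.0 × 0.03367 = 7.879 W/m².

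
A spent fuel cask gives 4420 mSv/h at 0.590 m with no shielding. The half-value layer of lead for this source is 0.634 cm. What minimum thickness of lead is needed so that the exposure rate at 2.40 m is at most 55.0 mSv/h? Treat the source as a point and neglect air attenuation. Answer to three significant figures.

At 2.40 m, distance alone gives (0.590/2.40)² = 0.06043, so 4420 × 0.06043 = 267.1 mSv/h.
Further attenuation needed: 267.1/55.0 = 4.856.
n = log₂(4.856) = 2.280 half-value layers.
Thickness = 2.280 × 0.634 cm = 1.446 cm.

1.45 cm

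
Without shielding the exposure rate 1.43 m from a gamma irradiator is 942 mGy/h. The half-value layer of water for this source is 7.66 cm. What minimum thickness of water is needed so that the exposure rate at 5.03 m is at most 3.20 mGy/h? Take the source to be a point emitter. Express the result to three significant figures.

At 5.03 m, distance alone gives 942 × (1.43/5.03)² = 942 × 0.08082 = 76.13 mGy/h.
Further attenuation needed: 76.13/3.20 = 23.79.
n = log₂(23.79) = 4.572 half-value layers.
Thickness = 4.572 × 7.66 cm = 35.02 cm.

35.0 cm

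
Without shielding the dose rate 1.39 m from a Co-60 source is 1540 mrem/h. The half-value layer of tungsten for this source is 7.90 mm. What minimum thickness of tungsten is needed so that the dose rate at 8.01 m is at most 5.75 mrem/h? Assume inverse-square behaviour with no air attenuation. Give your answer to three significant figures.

At 8.01 m, distance alone gives 1540 × (1.39/8.01)² = 1540 × 0.03011 = 46.37 mrem/h.
Further attenuation needed: 46.37/5.75 = 8.064.
n = log₂(8.064) = 3.011 half-value layers.
Thickness = 3.011 × 7.90 mm = 23.79 mm.

23.8 mm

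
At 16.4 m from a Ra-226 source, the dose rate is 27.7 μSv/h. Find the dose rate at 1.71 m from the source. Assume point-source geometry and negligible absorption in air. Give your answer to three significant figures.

Applying the 1/r² law, the rate at 1.71 m is
(16.4/1.71)² = 91.98, so 27.7 × 91.98 = 2548 μSv/h.

2550 μSv/h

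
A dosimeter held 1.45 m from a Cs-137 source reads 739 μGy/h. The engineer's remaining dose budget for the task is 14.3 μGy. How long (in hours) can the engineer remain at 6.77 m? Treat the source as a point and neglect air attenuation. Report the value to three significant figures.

By the inverse-square law, rate at 6.77 m:
739 × (1.45/6.77)² = 739 × 0.04587 = 33.90 μGy/h.
Stay time = 14.3 μGy ÷ 33.90 μGy/h = 0.4218 h.

0.422 h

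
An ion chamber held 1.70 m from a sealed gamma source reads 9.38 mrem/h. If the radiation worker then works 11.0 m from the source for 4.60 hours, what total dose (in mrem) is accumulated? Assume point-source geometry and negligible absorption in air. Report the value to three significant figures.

1.03 mrem

Using I₁d₁² = I₂d₂², rate at 11.0 m:
(1.70/11.0)² = 0.02388, so 9.38 × 0.02388 = 0.2240 mrem/h.
Dose = rate × time = 0.2240 mrem/h × 4.600 h = 1.030 mrem.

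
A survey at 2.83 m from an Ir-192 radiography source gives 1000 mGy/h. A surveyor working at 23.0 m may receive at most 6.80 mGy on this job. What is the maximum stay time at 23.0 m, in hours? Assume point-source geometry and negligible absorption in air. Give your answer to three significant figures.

Intensity scales as (d₁/d₂)², so rate at 23.0 m:
1000 × (2.83/23.0)² = 1000 × 0.01514 = 15.14 mGy/h.
Stay time = 6.80 mGy ÷ 15.14 mGy/h = 0.4491 h.

0.449 h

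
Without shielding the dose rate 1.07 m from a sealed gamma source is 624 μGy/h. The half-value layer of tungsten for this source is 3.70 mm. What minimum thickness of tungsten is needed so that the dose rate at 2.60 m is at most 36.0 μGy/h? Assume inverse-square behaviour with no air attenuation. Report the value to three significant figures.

At 2.60 m, distance alone gives 624 × (1.07/2.60)² = 624 × 0.1694 = 105.7 μGy/h.
Further attenuation needed: 105.7/36.0 = 2.936.
n = log₂(2.936) = 1.554 half-value layers.
Thickness = 1.554 × 3.70 mm = 5.750 mm.

5.75 mm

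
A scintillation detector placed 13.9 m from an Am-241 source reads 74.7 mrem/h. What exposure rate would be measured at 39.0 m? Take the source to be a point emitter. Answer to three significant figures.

Intensity scales as (d₁/d₂)², so scaling from 13.9 m to 39.0 m:
74.7 × (13.9/39.0)² = 74.7 × 0.1270 = 9.487 mrem/h.

9.49 mrem/h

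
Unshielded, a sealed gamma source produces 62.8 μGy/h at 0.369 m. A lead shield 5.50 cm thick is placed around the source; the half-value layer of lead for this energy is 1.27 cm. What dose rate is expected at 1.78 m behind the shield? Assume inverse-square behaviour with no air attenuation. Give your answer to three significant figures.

0.134 μGy/h

Distance alone: 62.8 × (0.369/1.78)² = 62.8 × 0.04297 = 2.699 μGy/h.
Shield: 5.50/1.27 = 4.331 half-value layers → attenuation 2^(−4.331) = 0.04969.
Combined: 2.699 × 0.04969 = 0.1341 μGy/h.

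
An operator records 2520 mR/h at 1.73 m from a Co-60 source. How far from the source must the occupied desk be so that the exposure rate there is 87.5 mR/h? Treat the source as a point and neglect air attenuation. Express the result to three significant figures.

9.28 m

Intensity scales as (d₁/d₂)², so d₂ = d₁·√(I₁/I₂).
I₁/I₂ = 2520/87.5 = 28.80, so d₂ = 1.73 × √28.80 = 9.284 m.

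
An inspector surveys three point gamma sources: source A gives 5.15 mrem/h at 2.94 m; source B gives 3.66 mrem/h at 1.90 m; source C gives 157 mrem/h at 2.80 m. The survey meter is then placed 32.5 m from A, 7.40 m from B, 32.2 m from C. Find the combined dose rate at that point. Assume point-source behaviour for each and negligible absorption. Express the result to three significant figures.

By superposition, sum each source's inverse-square contribution:
A: 5.15 × (2.94/32.5)² = 0.04214 mrem/h
B: 3.66 × (1.90/7.40)² = 0.2413 mrem/h
C: 157 × (2.80/32.2)² = 1.187 mrem/h
Total = 0.04214 + 0.2413 + 1.187 = 1.470 mrem/h.

1.47 mrem/h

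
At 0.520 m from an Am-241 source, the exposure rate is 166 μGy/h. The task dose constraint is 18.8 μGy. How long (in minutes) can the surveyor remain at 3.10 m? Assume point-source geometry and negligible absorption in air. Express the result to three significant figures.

By the inverse-square law, rate at 3.10 m:
(0.520/3.10)² = 0.02814, so 166 × 0.02814 = 4.671 μGy/h.
Stay time = 18.8 μGy ÷ 4.671 μGy/h = 4.025 h = 241.5 min.

242 min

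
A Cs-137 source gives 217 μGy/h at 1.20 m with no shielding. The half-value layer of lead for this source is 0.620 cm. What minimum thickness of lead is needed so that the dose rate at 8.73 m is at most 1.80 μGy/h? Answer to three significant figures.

At 8.73 m, distance alone gives 217 × (1.20/8.73)² = 217 × 0.01889 = 4.099 μGy/h.
Further attenuation needed: 4.099/1.80 = 2.277.
n = log₂(2.277) = 1.187 half-value layers.
Thickness = 1.187 × 0.620 cm = 0.7359 cm.

0.736 cm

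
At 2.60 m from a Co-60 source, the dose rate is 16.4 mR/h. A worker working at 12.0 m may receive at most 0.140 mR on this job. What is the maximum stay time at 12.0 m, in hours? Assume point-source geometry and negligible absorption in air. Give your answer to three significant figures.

Intensity scales as (d₁/d₂)², so rate at 12.0 m:
16.4 × (2.60/12.0)² = 16.4 × 0.04694 = 0.7698 mR/h.
Stay time = 0.140 mR ÷ 0.7698 mR/h = 0.1819 h.

0.182 h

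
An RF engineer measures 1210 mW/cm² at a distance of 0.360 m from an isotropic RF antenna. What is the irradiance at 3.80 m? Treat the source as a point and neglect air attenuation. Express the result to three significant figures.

Intensity scales as (d₁/d₂)², so the rate at 3.80 m is
(0.360/3.80)² = 0.008975, so 1210 × 0.008975 = 10.86 mW/cm².

10.9 mW/cm²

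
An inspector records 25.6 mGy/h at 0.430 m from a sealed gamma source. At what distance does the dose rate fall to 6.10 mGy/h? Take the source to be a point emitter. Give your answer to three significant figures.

0.881 m

Since intensity falls as 1/r², d₂ = d₁·√(I₁/I₂).
I₁/I₂ = 25.6/6.10 = 4.197, so d₂ = 0.430 × √4.197 = 0.8809 m.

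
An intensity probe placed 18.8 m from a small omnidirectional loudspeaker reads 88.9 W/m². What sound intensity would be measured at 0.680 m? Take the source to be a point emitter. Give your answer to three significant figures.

68000 W/m²

Since intensity falls as 1/r², scaling from 18.8 m to 0.680 m:
(18.8/0.680)² = 764.4, so 88.9 × 764.4 = 67960 W/m².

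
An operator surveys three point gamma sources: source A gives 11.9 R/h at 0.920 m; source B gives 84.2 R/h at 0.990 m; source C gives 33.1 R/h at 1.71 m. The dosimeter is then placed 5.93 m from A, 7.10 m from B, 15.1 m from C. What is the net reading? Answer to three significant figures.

2.35 R/h

By superposition, sum each source's inverse-square contribution:
A: 11.9 × (0.920/5.93)² = 0.2864 R/h
B: 84.2 × (0.990/7.10)² = 1.637 R/h
C: 33.1 × (1.71/15.1)² = 0.4245 R/h
Total = 0.2864 + 1.637 + 0.4245 = 2.348 R/h.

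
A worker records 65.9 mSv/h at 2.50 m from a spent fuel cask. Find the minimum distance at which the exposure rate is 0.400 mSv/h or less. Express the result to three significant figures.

32.1 m

Since intensity falls as 1/r², d₂ = d₁·√(I₁/I₂).
I₁/I₂ = 65.9/0.400 = 164.8, so d₂ = 2.50 × √164.8 = 32.09 m.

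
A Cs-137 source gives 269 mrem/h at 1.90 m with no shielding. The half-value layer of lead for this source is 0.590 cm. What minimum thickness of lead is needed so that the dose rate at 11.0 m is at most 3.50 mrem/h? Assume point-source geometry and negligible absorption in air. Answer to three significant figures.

At 11.0 m, distance alone gives 269 × (1.90/11.0)² = 269 × 0.02983 = 8.024 mrem/h.
Further attenuation needed: 8.024/3.50 = 2.293.
n = log₂(2.293) = 1.197 half-value layers.
Thickness = 1.197 × 0.590 cm = 0.7062 cm.

0.706 cm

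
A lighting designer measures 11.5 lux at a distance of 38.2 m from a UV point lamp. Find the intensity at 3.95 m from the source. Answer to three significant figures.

Applying the 1/r² law, the rate at 3.95 m is
(38.2/3.95)² = 93.53, so 11.5 × 93.53 = 1076 lux.

1080 lux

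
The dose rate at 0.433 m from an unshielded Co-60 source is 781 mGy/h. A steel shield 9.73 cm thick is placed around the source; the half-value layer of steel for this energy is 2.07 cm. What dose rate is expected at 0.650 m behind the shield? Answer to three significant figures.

Distance alone: (0.433/0.650)² = 0.4438, so 781 × 0.4438 = 346.6 mGy/h.
Shield: 9.73/2.07 = 4.700 half-value layers → attenuation 2^(−4.700) = 0.03847.
Combined: 346.6 × 0.03847 = 13.33 mGy/h.

13.3 mGy/h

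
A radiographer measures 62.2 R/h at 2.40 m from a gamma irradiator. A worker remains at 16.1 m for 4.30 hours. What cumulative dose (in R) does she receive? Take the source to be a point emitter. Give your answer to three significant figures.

5.94 R

Applying the 1/r² law, rate at 16.1 m:
62.2 × (2.40/16.1)² = 62.2 × 0.02222 = 1.382 R/h.
Dose = rate × time = 1.382 R/h × 4.300 h = 5.943 R.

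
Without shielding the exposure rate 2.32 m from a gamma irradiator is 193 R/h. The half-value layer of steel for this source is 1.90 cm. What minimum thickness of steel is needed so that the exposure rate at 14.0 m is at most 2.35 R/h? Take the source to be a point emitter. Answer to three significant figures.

2.23 cm

At 14.0 m, distance alone gives 193 × (2.32/14.0)² = 193 × 0.02746 = 5.300 R/h.
Further attenuation needed: 5.300/2.35 = 2.255.
n = log₂(2.255) = 1.173 half-value layers.
Thickness = 1.173 × 1.90 cm = 2.229 cm.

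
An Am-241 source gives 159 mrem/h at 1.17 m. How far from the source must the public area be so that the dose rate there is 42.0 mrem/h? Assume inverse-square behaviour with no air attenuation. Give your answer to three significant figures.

2.28 m

By the inverse-square law, d₂ = d₁·√(I₁/I₂).
I₁/I₂ = 159/42.0 = 3.786, so d₂ = 1.17 × √3.786 = 2.277 m.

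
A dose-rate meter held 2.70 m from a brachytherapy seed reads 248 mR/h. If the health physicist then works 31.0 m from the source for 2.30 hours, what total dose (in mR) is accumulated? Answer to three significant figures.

4.33 mR

Since intensity falls as 1/r², rate at 31.0 m:
248 × (2.70/31.0)² = 248 × 0.007586 = 1.881 mR/h.
Dose = rate × time = 1.881 mR/h × 2.300 h = 4.326 mR.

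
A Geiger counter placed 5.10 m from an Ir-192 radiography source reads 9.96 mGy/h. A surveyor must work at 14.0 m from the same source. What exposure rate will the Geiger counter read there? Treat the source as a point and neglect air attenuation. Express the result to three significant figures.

1.32 mGy/h

Since intensity falls as 1/r², scaling from 5.10 m to 14.0 m:
9.96 × (5.10/14.0)² = 9.96 × 0.1327 = 1.322 mGy/h.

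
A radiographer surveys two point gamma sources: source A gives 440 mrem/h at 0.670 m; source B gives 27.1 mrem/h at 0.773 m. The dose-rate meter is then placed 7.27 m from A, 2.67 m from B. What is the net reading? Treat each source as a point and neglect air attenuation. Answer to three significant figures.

6.01 mrem/h

Each source contributes Iᵢ·(dᵢ/rᵢ)²; contributions add.
A: 440 × (0.670/7.27)² = 3.737 mrem/h
B: 27.1 × (0.773/2.67)² = 2.271 mrem/h
Total = 3.737 + 2.271 = 6.008 mrem/h.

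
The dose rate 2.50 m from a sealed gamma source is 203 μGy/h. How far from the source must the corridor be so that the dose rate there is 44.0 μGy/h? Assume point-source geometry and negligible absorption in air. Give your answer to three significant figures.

5.37 m

By the inverse-square law, d₂ = d₁·√(I₁/I₂).
I₁/I₂ = 203/44.0 = 4.614, so d₂ = 2.50 × √4.614 = 5.370 m.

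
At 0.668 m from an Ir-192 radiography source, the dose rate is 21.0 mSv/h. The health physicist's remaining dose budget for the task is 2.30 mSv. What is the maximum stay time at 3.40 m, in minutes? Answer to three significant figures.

170 min

By the inverse-square law, rate at 3.40 m:
21.0 × (0.668/3.40)² = 21.0 × 0.03860 = 0.8106 mSv/h.
Stay time = 2.30 mSv ÷ 0.8106 mSv/h = 2.837 h = 170.2 min.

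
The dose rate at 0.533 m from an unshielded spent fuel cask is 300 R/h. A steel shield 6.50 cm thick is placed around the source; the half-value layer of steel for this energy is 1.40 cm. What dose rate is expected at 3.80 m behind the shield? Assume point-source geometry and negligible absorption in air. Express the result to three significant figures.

0.236 R/h

Distance alone: (0.533/3.80)² = 0.01967, so 300 × 0.01967 = 5.901 R/h.
Shield: 6.50/1.40 = 4.643 half-value layers → attenuation 2^(−4.643) = 0.04002.
Combined: 5.901 × 0.04002 = 0.2362 R/h.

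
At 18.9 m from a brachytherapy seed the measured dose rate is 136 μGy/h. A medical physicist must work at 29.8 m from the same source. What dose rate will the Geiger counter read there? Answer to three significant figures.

Since intensity falls as 1/r², scaling from 18.9 m to 29.8 m:
(18.9/29.8)² = 0.4022, so 136 × 0.4022 = 54.70 μGy/h.

54.7 μGy/h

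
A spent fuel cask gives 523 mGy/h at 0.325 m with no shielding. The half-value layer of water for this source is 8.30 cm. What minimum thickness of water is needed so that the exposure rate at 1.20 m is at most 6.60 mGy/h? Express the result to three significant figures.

At 1.20 m, distance alone gives 523 × (0.325/1.20)² = 523 × 0.07335 = 38.36 mGy/h.
Further attenuation needed: 38.36/6.60 = 5.812.
n = log₂(5.812) = 2.539 half-value layers.
Thickness = 2.539 × 8.30 cm = 21.07 cm.

21.1 cm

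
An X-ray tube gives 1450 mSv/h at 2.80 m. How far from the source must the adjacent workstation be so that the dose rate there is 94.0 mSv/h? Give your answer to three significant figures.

11.0 m

Intensity scales as (d₁/d₂)², so d₂ = d₁·√(I₁/I₂).
I₁/I₂ = 1450/94.0 = 15.43, so d₂ = 2.80 × √15.43 = 11.00 m.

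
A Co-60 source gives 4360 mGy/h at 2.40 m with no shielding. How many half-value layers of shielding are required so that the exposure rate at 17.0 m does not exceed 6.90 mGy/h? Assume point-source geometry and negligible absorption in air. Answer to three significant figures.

At 17.0 m, distance alone gives 4360 × (2.40/17.0)² = 4360 × 0.01993 = 86.89 mGy/h.
Further attenuation needed: 86.89/6.90 = 12.59.
n = log₂(12.59) = 3.654 half-value layers.

3.65 half-value layers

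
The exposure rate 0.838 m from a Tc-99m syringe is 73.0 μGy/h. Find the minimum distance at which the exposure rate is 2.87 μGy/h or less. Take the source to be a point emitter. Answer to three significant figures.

4.23 m

Applying the 1/r² law, d₂ = d₁·√(I₁/I₂).
I₁/I₂ = 73.0/2.87 = 25.44, so d₂ = 0.838 × √25.44 = 4.227 m.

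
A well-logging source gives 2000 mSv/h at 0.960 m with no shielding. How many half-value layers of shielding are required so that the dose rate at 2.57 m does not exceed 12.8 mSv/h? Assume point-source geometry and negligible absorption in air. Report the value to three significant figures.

4.45 half-value layers

At 2.57 m, distance alone gives (0.960/2.57)² = 0.1395, so 2000 × 0.1395 = 279.0 mSv/h.
Further attenuation needed: 279.0/12.8 = 21.80.
n = log₂(21.80) = 4.446 half-value layers.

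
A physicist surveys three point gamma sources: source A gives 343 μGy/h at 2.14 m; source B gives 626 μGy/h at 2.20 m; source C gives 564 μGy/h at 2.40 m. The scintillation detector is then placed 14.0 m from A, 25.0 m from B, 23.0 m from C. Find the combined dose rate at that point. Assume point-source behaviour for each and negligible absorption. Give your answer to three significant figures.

19.0 μGy/h

By superposition, sum each source's inverse-square contribution:
A: 343 × (2.14/14.0)² = 8.014 μGy/h
B: 626 × (2.20/25.0)² = 4.848 μGy/h
C: 564 × (2.40/23.0)² = 6.141 μGy/h
Total = 8.014 + 4.848 + 6.141 = 19.00 μGy/h.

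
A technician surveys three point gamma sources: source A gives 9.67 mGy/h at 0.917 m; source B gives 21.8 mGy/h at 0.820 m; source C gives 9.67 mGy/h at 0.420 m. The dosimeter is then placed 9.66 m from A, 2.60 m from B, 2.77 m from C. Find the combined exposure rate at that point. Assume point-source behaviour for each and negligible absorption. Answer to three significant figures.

2.48 mGy/h

Each source contributes Iᵢ·(dᵢ/rᵢ)²; contributions add.
A: 9.67 × (0.917/9.66)² = 0.08714 mGy/h
B: 21.8 × (0.820/2.60)² = 2.168 mGy/h
C: 9.67 × (0.420/2.77)² = 0.2223 mGy/h
Total = 0.08714 + 2.168 + 0.2223 = 2.477 mGy/h.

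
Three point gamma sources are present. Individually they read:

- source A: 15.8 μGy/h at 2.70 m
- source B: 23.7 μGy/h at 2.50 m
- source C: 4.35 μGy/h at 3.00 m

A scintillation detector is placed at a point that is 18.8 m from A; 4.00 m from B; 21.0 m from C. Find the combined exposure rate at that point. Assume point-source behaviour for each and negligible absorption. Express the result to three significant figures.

Each source contributes Iᵢ·(dᵢ/rᵢ)²; contributions add.
A: 15.8 × (2.70/18.8)² = 0.3259 μGy/h
B: 23.7 × (2.50/4.00)² = 9.258 μGy/h
C: 4.35 × (3.00/21.0)² = 0.08878 μGy/h
Total = 0.3259 + 9.258 + 0.08878 = 9.673 μGy/h.

9.67 μGy/h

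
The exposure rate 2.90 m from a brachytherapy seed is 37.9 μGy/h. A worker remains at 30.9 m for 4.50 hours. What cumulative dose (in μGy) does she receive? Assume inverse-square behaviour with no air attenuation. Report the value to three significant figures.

1.50 μGy

By the inverse-square law, rate at 30.9 m:
(2.90/30.9)² = 0.008808, so 37.9 × 0.008808 = 0.3338 μGy/h.
Dose = rate × time = 0.3338 μGy/h × 4.500 h = 1.502 μGy.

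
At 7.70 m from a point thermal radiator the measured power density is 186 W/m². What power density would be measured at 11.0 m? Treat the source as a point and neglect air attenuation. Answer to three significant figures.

91.1 W/m²

Using I₁d₁² = I₂d₂², scaling from 7.70 m to 11.0 m:
186 × (7.70/11.0)² = 186 × 0.4900 = 91.14 W/m².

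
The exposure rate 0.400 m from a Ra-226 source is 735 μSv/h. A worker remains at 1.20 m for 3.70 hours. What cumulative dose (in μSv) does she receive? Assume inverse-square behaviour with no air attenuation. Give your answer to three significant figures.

Since intensity falls as 1/r², rate at 1.20 m:
735 × (0.400/1.20)² = 735 × 0.1111 = 81.66 μSv/h.
Dose = rate × time = 81.66 μSv/h × 3.700 h = 302.1 μSv.

302 μSv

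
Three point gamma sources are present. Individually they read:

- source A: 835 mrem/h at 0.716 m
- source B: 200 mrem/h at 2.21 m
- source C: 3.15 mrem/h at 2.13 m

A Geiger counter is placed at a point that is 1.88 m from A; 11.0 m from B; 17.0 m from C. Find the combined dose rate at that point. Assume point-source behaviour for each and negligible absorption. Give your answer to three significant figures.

129 mrem/h

Each source contributes Iᵢ·(dᵢ/rᵢ)²; contributions add.
A: 835 × (0.716/1.88)² = 121.1 mrem/h
B: 200 × (2.21/11.0)² = 8.073 mrem/h
C: 3.15 × (2.13/17.0)² = 0.04945 mrem/h
Total = 121.1 + 8.073 + 0.04945 = 129.2 mrem/h.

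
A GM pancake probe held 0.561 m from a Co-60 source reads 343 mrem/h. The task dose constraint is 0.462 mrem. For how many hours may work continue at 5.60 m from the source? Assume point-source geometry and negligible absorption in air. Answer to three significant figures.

0.134 h

Using I₁d₁² = I₂d₂², rate at 5.60 m:
343 × (0.561/5.60)² = 343 × 0.01004 = 3.444 mrem/h.
Stay time = 0.462 mrem ÷ 3.444 mrem/h = 0.1341 h.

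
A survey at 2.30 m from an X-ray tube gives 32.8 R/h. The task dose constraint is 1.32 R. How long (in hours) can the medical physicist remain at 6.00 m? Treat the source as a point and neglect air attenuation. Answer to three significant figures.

Since intensity falls as 1/r², rate at 6.00 m:
32.8 × (2.30/6.00)² = 32.8 × 0.1469 = 4.818 R/h.
Stay time = 1.32 R ÷ 4.818 R/h = 0.2740 h.

0.274 h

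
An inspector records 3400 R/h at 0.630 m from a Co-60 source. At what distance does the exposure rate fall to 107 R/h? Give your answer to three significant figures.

Applying the 1/r² law, d₂ = d₁·√(I₁/I₂).
I₁/I₂ = 3400/107 = 31.78, so d₂ = 0.630 × √31.78 = 3.552 m.

3.55 m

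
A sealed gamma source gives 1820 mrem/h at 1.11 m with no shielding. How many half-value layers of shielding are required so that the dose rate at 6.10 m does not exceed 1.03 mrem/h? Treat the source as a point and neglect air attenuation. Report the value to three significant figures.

At 6.10 m, distance alone gives 1820 × (1.11/6.10)² = 1820 × 0.03311 = 60.26 mrem/h.
Further attenuation needed: 60.26/1.03 = 58.50.
n = log₂(58.50) = 5.870 half-value layers.

5.87 half-value layers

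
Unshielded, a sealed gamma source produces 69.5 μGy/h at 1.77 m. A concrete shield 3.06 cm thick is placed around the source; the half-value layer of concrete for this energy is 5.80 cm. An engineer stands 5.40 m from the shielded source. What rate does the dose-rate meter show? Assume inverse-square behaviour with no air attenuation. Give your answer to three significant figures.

5.18 μGy/h

Distance alone: 69.5 × (1.77/5.40)² = 69.5 × 0.1074 = 7.464 μGy/h.
Shield: 3.06/5.80 = 0.5276 half-value layers → attenuation 2^(−0.5276) = 0.6937.
Combined: 7.464 × 0.6937 = 5.178 μGy/h.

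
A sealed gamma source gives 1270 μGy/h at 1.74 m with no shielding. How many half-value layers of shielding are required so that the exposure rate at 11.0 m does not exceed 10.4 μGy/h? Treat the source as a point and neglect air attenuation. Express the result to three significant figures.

1.61 half-value layers

At 11.0 m, distance alone gives (1.74/11.0)² = 0.02502, so 1270 × 0.02502 = 31.78 μGy/h.
Further attenuation needed: 31.78/10.4 = 3.056.
n = log₂(3.056) = 1.612 half-value layers.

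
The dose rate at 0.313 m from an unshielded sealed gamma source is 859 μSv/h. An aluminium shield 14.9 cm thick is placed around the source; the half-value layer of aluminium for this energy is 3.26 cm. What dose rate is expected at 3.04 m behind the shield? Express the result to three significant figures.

Distance alone: 859 × (0.313/3.04)² = 859 × 0.01060 = 9.105 μSv/h.
Shield: 14.9/3.26 = 4.571 half-value layers → attenuation 2^(−4.571) = 0.04207.
Combined: 9.105 × 0.04207 = 0.3830 μSv/h.

0.383 μSv/h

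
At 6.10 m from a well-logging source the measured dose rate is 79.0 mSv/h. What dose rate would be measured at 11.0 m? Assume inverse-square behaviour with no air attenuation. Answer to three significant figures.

By the inverse-square law, scaling from 6.10 m to 11.0 m:
(6.10/11.0)² = 0.3075, so 79.0 × 0.3075 = 24.29 mSv/h.

24.3 mSv/h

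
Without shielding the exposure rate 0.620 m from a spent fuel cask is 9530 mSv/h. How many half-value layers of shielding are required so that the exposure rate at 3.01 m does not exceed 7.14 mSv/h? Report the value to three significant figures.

5.82 half-value layers

At 3.01 m, distance alone gives 9530 × (0.620/3.01)² = 9530 × 0.04243 = 404.4 mSv/h.
Further attenuation needed: 404.4/7.14 = 56.64.
n = log₂(56.64) = 5.824 half-value layers.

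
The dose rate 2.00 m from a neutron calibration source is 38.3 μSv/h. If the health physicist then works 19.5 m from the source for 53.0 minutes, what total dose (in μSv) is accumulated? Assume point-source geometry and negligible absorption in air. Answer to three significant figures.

0.356 μSv

Intensity scales as (d₁/d₂)², so rate at 19.5 m:
(2.00/19.5)² = 0.01052, so 38.3 × 0.01052 = 0.4029 μSv/h.
Dose = rate × time = 0.4029 μSv/h × 0.8833 h = 0.3559 μSv.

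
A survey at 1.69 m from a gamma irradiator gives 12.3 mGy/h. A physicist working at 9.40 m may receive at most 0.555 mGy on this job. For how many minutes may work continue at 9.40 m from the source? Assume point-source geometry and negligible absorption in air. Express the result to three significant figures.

Applying the 1/r² law, rate at 9.40 m:
12.3 × (1.69/9.40)² = 12.3 × 0.03232 = 0.3975 mGy/h.
Stay time = 0.555 mGy ÷ 0.3975 mGy/h = 1.396 h = 83.76 min.

83.8 min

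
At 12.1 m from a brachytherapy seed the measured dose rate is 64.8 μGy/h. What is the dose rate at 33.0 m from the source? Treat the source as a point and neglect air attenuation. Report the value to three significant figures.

8.71 μGy/h

By the inverse-square law, scaling from 12.1 m to 33.0 m:
(12.1/33.0)² = 0.1344, so 64.8 × 0.1344 = 8.709 μGy/h.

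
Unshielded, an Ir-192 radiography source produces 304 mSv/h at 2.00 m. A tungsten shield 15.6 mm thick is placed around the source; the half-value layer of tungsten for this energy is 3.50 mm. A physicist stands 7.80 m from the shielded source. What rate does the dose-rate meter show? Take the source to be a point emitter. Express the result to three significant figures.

Distance alone: 304 × (2.00/7.80)² = 304 × 0.06575 = 19.99 mSv/h.
Shield: 15.6/3.50 = 4.457 half-value layers → attenuation 2^(−4.457) = 0.04553.
Combined: 19.99 × 0.04553 = 0.9101 mSv/h.

0.910 mSv/h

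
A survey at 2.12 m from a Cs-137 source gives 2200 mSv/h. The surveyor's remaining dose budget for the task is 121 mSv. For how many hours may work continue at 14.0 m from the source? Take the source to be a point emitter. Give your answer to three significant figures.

By the inverse-square law, rate at 14.0 m:
2200 × (2.12/14.0)² = 2200 × 0.02293 = 50.45 mSv/h.
Stay time = 121 mSv ÷ 50.45 mSv/h = 2.398 h.

2.40 h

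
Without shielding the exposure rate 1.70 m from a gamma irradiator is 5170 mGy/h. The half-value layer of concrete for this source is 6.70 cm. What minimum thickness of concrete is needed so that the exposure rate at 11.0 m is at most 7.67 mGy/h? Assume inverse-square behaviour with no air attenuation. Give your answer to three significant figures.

26.9 cm

At 11.0 m, distance alone gives 5170 × (1.70/11.0)² = 5170 × 0.02388 = 123.5 mGy/h.
Further attenuation needed: 123.5/7.67 = 16.10.
n = log₂(16.10) = 4.009 half-value layers.
Thickness = 4.009 × 6.70 cm = 26.86 cm.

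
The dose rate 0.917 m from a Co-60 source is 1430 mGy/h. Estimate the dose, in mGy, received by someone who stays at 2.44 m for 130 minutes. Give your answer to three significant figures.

438 mGy

Since intensity falls as 1/r², rate at 2.44 m:
1430 × (0.917/2.44)² = 1430 × 0.1412 = 201.9 mGy/h.
Dose = rate × time = 201.9 mGy/h × 2.167 h = 437.5 mGy.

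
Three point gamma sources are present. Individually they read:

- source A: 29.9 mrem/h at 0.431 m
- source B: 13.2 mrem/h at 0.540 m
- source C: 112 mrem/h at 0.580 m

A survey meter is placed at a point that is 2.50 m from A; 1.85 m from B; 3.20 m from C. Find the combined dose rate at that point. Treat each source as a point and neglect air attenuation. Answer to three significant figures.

5.69 mrem/h

By superposition, sum each source's inverse-square contribution:
A: 29.9 × (0.431/2.50)² = 0.8887 mrem/h
B: 13.2 × (0.540/1.85)² = 1.125 mrem/h
C: 112 × (0.580/3.20)² = 3.679 mrem/h
Total = 0.8887 + 1.125 + 3.679 = 5.693 mrem/h.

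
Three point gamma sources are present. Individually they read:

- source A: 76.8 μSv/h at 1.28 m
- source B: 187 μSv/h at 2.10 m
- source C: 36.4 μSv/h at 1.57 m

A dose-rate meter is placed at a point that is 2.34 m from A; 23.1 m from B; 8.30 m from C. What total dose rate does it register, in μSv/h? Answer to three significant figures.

25.8 μSv/h

Each source contributes Iᵢ·(dᵢ/rᵢ)²; contributions add.
A: 76.8 × (1.28/2.34)² = 22.98 μSv/h
B: 187 × (2.10/23.1)² = 1.545 μSv/h
C: 36.4 × (1.57/8.30)² = 1.302 μSv/h
Total = 22.98 + 1.545 + 1.302 = 25.83 μSv/h.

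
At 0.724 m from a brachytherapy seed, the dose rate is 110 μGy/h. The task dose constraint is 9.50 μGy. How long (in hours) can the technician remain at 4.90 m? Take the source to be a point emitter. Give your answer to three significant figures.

By the inverse-square law, rate at 4.90 m:
110 × (0.724/4.90)² = 110 × 0.02183 = 2.401 μGy/h.
Stay time = 9.50 μGy ÷ 2.401 μGy/h = 3.957 h.

3.96 h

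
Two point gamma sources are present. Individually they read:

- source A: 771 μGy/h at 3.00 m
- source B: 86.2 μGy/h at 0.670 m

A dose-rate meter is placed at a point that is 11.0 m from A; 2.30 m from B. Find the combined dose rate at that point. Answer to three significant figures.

64.7 μGy/h

Each source contributes Iᵢ·(dᵢ/rᵢ)²; contributions add.
A: 771 × (3.00/11.0)² = 57.35 μGy/h
B: 86.2 × (0.670/2.30)² = 7.315 μGy/h
Total = 57.35 + 7.315 = 64.67 μGy/h.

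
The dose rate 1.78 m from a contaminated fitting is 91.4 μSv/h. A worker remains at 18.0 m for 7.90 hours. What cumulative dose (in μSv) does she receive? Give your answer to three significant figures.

By the inverse-square law, rate at 18.0 m:
91.4 × (1.78/18.0)² = 91.4 × 0.009779 = 0.8938 μSv/h.
Dose = rate × time = 0.8938 μSv/h × 7.900 h = 7.061 μSv.

7.06 μSv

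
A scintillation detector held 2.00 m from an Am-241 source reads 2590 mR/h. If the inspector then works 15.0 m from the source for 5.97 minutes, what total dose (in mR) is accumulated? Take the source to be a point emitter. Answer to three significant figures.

4.58 mR

Intensity scales as (d₁/d₂)², so rate at 15.0 m:
(2.00/15.0)² = 0.01778, so 2590 × 0.01778 = 46.05 mR/h.
Dose = rate × time = 46.05 mR/h × 0.09950 h = 4.582 mR.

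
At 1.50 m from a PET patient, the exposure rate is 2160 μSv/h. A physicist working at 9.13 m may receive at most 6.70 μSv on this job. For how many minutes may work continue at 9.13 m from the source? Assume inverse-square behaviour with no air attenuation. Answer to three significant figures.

Since intensity falls as 1/r², rate at 9.13 m:
(1.50/9.13)² = 0.02699, so 2160 × 0.02699 = 58.30 μSv/h.
Stay time = 6.70 μSv ÷ 58.30 μSv/h = 0.1149 h = 6.894 min.

6.89 min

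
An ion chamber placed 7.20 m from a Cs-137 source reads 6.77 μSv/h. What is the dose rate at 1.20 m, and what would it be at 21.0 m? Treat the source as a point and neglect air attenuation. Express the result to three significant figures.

Intensity scales as (d₁/d₂)², so
At 1.20 m: 6.77 × (7.20/1.20)² = 6.77 × 36.00 = 243.7 μSv/h
At 21.0 m: 243.7 × (1.20/21.0)² = 243.7 × 0.003265 = 0.7957 μSv/h.

244 μSv/h; 0.796 μSv/h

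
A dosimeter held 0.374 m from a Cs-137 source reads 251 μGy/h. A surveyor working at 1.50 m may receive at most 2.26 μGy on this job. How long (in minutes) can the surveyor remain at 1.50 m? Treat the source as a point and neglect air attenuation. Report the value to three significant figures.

Applying the 1/r² law, rate at 1.50 m:
251 × (0.374/1.50)² = 251 × 0.06217 = 15.60 μGy/h.
Stay time = 2.26 μGy ÷ 15.60 μGy/h = 0.1449 h = 8.694 min.

8.69 min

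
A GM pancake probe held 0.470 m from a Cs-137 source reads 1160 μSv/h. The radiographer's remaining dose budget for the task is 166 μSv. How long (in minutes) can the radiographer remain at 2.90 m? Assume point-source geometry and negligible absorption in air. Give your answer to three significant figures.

327 min

Applying the 1/r² law, rate at 2.90 m:
(0.470/2.90)² = 0.02627, so 1160 × 0.02627 = 30.47 μSv/h.
Stay time = 166 μSv ÷ 30.47 μSv/h = 5.448 h = 326.9 min.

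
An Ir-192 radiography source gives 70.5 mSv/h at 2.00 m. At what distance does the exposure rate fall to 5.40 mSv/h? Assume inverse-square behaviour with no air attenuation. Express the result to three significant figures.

7.23 m

Intensity scales as (d₁/d₂)², so d₂ = d₁·√(I₁/I₂).
I₁/I₂ = 70.5/5.40 = 13.06, so d₂ = 2.00 × √13.06 = 7.228 m.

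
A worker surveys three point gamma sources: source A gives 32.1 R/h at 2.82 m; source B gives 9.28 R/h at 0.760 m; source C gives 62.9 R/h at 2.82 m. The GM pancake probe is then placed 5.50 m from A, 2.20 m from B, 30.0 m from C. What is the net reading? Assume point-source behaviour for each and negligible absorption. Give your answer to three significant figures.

By superposition, sum each source's inverse-square contribution:
A: 32.1 × (2.82/5.50)² = 8.439 R/h
B: 9.28 × (0.760/2.20)² = 1.107 R/h
C: 62.9 × (2.82/30.0)² = 0.5558 R/h
Total = 8.439 + 1.107 + 0.5558 = 10.10 R/h.

10.1 R/h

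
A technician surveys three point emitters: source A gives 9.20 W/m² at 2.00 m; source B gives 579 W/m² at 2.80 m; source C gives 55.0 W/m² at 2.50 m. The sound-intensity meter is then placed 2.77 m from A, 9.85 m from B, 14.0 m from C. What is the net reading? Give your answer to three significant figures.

53.3 W/m²

By superposition, sum each source's inverse-square contribution:
A: 9.20 × (2.00/2.77)² = 4.796 W/m²
B: 579 × (2.80/9.85)² = 46.79 W/m²
C: 55.0 × (2.50/14.0)² = 1.754 W/m²
Total = 4.796 + 46.79 + 1.754 = 53.34 W/m².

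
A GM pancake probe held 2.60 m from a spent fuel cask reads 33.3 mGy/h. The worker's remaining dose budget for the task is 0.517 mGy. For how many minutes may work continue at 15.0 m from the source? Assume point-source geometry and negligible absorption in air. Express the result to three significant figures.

31.0 min

Applying the 1/r² law, rate at 15.0 m:
(2.60/15.0)² = 0.03004, so 33.3 × 0.03004 = 1.000 mGy/h.
Stay time = 0.517 mGy ÷ 1.000 mGy/h = 0.5170 h = 31.02 min.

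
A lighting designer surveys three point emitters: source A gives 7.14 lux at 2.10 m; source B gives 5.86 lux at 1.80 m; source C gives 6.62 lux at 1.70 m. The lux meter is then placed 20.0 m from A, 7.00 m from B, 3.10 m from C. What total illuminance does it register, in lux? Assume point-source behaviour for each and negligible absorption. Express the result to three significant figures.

2.46 lux

By superposition, sum each source's inverse-square contribution:
A: 7.14 × (2.10/20.0)² = 0.07872 lux
B: 5.86 × (1.80/7.00)² = 0.3875 lux
C: 6.62 × (1.70/3.10)² = 1.991 lux
Total = 0.07872 + 0.3875 + 1.991 = 2.457 lux.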